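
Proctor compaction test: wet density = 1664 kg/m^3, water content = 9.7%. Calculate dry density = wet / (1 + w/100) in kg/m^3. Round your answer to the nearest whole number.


Step 1: Dry density = wet density / (1 + w/100)
Step 2: Dry density = 1664 / (1 + 9.7/100)
Step 3: Dry density = 1664 / 1.097
Step 4: Dry density = 1517 kg/m^3

1517


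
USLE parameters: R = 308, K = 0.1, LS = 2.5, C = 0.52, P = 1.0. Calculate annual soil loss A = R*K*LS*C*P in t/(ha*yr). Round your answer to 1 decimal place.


Step 1: A = R * K * LS * C * P
Step 2: R * K = 308 * 0.1 = 30.8
Step 3: (R*K) * LS = 30.8 * 2.5 = 77.0
Step 4: * C * P = 77.0 * 0.52 * 1.0 = 40.0
Step 5: A = 40.0 t/(ha*yr)

40.0


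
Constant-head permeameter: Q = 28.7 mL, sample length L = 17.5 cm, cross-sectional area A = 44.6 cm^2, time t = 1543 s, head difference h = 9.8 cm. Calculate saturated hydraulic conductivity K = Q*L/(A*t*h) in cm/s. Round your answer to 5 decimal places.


Step 1: K = Q * L / (A * t * h)
Step 2: Numerator = 28.7 * 17.5 = 502.25
Step 3: Denominator = 44.6 * 1543 * 9.8 = 674414.44
Step 4: K = 502.25 / 674414.44 = 0.00074 cm/s

0.00074


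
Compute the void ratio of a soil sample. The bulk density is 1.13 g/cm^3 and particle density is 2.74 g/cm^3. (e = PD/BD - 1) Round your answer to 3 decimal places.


Step 1: e = PD / BD - 1
Step 2: e = 2.74 / 1.13 - 1
Step 3: e = 2.42478 - 1
Step 4: e = 1.425

1.425


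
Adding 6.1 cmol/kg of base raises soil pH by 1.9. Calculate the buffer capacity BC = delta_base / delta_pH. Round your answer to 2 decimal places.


Step 1: BC = change in base / change in pH
Step 2: BC = 6.1 / 1.9
Step 3: BC = 3.21 cmol/(kg*pH unit)

3.21


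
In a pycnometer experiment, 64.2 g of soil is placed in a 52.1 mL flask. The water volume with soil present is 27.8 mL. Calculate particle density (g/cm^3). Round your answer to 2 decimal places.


Step 1: Volume of solids = flask volume - water volume with soil
Step 2: V_solids = 52.1 - 27.8 = 24.3 mL
Step 3: Particle density = mass / V_solids = 64.2 / 24.3 = 2.64 g/cm^3

2.64


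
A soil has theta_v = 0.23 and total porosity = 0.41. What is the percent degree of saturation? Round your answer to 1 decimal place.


Step 1: S = 100 * theta_v / n
Step 2: S = 100 * 0.23 / 0.41
Step 3: S = 56.1%

56.1


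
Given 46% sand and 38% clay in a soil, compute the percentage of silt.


Step 1: sand + silt + clay = 100%
Step 2: silt = 100 - sand - clay
Step 3: silt = 100 - 46 - 38
Step 4: silt = 16%

16


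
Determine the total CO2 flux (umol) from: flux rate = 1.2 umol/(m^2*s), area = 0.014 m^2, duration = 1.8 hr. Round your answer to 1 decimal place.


Step 1: Convert time to seconds: 1.8 hr * 3600 = 6480.0 s
Step 2: Total = flux * area * time_s
Step 3: Total = 1.2 * 0.014 * 6480.0
Step 4: Total = 108.9 umol

108.9


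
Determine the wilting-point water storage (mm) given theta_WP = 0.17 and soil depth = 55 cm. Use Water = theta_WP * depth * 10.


Step 1: Water (mm) = theta_WP * depth * 10
Step 2: Water = 0.17 * 55 * 10
Step 3: Water = 93.5 mm

93.5


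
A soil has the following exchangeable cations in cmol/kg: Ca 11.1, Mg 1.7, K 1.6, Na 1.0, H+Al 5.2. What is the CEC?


Step 1: CEC = Ca + Mg + K + Na + (H+Al)
Step 2: CEC = 11.1 + 1.7 + 1.6 + 1.0 + 5.2
Step 3: CEC = 20.6 cmol/kg

20.6


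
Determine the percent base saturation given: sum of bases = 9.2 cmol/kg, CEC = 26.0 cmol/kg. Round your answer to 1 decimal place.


Step 1: BS = 100 * (sum of bases) / CEC
Step 2: BS = 100 * 9.2 / 26.0
Step 3: BS = 35.4%

35.4


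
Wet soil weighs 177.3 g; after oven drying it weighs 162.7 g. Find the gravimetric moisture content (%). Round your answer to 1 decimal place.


Step 1: Water mass = wet - dry = 177.3 - 162.7 = 14.6 g
Step 2: w = 100 * water mass / dry mass
Step 3: w = 100 * 14.6 / 162.7 = 9.0%

9.0


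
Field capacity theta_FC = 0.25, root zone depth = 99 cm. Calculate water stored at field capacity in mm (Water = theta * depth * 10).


Step 1: Water (mm) = theta_FC * depth (cm) * 10
Step 2: Water = 0.25 * 99 * 10
Step 3: Water = 247.5 mm

247.5


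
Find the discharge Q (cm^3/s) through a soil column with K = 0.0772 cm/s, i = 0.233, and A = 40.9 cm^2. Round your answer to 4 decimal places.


Step 1: Apply Darcy's law: Q = K * i * A
Step 2: Q = 0.0772 * 0.233 * 40.9
Step 3: Q = 0.7357 cm^3/s

0.7357


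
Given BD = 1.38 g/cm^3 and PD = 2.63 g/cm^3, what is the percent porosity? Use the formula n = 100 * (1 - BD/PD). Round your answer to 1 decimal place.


Step 1: Formula: n = 100 * (1 - BD / PD)
Step 2: n = 100 * (1 - 1.38 / 2.63)
Step 3: n = 100 * (1 - 0.52471)
Step 4: n = 47.5%

47.5


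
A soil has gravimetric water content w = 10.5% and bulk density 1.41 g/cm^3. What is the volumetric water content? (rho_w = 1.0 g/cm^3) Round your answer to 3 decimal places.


Step 1: theta = (w / 100) * BD / rho_w
Step 2: theta = (10.5 / 100) * 1.41 / 1.0
Step 3: theta = 0.105 * 1.41
Step 4: theta = 0.148

0.148


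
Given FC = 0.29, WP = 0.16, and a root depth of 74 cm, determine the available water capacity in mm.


Step 1: Available water = (FC - WP) * depth * 10
Step 2: AW = (0.29 - 0.16) * 74 * 10
Step 3: AW = 0.13 * 74 * 10
Step 4: AW = 96.2 mm

96.2


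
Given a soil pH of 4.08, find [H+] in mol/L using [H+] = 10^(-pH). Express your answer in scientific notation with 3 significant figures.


Step 1: [H+] = 10^(-pH)
Step 2: [H+] = 10^(-4.08)
Step 3: [H+] = 8.32e-05 mol/L

8.32e-05


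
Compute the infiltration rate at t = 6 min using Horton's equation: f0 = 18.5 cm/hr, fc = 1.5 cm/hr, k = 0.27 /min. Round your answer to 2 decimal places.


Step 1: f = fc + (f0 - fc) * exp(-k * t)
Step 2: exp(-0.27 * 6) = 0.197899
Step 3: f = 1.5 + (18.5 - 1.5) * 0.197899
Step 4: f = 1.5 + 17.0 * 0.197899
Step 5: f = 4.86 cm/hr

4.86


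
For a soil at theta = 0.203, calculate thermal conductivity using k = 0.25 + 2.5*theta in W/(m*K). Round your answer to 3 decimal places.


Step 1: k = 0.25 + 2.5 * theta
Step 2: k = 0.25 + 2.5 * 0.203
Step 3: k = 0.25 + 0.508
Step 4: k = 0.758 W/(m*K)

0.758


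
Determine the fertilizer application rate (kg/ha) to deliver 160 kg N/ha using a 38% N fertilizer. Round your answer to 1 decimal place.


Step 1: Fertilizer rate = target N / (N content / 100)
Step 2: Rate = 160 / (38 / 100)
Step 3: Rate = 160 / 0.38
Step 4: Rate = 421.1 kg/ha

421.1


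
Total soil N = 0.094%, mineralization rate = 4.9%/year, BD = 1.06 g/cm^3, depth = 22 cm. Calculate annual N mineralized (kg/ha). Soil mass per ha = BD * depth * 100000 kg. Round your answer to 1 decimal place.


Step 1: Soil mass per ha = BD * depth * 100000 = 1.06 * 22 * 100000 = 2332000 kg
Step 2: Total N pool = soil mass * N%/100 = 2332000 * 0.094/100 = 2192.08 kg/ha
Step 3: N mineralized = N pool * rate%/100 = 2192.08 * 4.9/100 = 107.4 kg/ha/yr

107.4


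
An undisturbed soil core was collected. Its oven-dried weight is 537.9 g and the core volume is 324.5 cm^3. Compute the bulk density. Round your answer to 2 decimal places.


Step 1: Identify the formula: BD = dry mass / volume
Step 2: Substitute values: BD = 537.9 / 324.5
Step 3: BD = 1.66 g/cm^3

1.66


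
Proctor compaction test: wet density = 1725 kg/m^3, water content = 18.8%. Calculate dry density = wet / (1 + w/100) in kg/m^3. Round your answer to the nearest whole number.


Step 1: Dry density = wet density / (1 + w/100)
Step 2: Dry density = 1725 / (1 + 18.8/100)
Step 3: Dry density = 1725 / 1.188
Step 4: Dry density = 1452 kg/m^3

1452


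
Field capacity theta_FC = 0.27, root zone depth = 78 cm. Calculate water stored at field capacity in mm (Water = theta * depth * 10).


Step 1: Water (mm) = theta_FC * depth (cm) * 10
Step 2: Water = 0.27 * 78 * 10
Step 3: Water = 210.6 mm

210.6


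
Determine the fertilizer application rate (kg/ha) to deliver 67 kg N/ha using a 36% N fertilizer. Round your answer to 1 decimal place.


Step 1: Fertilizer rate = target N / (N content / 100)
Step 2: Rate = 67 / (36 / 100)
Step 3: Rate = 67 / 0.36
Step 4: Rate = 186.1 kg/ha

186.1


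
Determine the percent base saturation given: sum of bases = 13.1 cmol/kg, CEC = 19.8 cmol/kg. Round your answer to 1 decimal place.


Step 1: BS = 100 * (sum of bases) / CEC
Step 2: BS = 100 * 13.1 / 19.8
Step 3: BS = 66.2%

66.2


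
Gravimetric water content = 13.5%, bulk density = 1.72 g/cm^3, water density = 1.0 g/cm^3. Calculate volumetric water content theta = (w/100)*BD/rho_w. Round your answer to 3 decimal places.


Step 1: theta = (w / 100) * BD / rho_w
Step 2: theta = (13.5 / 100) * 1.72 / 1.0
Step 3: theta = 0.135 * 1.72
Step 4: theta = 0.232

0.232


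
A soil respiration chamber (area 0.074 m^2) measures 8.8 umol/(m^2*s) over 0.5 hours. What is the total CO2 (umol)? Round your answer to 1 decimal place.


Step 1: Convert time to seconds: 0.5 hr * 3600 = 1800.0 s
Step 2: Total = flux * area * time_s
Step 3: Total = 8.8 * 0.074 * 1800.0
Step 4: Total = 1172.2 umol

1172.2


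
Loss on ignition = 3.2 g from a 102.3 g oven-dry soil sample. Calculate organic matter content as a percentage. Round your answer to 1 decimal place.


Step 1: OM% = 100 * LOI / sample mass
Step 2: OM = 100 * 3.2 / 102.3
Step 3: OM = 3.1%

3.1


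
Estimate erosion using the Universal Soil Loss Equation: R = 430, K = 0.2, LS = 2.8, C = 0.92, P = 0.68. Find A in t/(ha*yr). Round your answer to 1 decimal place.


Step 1: A = R * K * LS * C * P
Step 2: R * K = 430 * 0.2 = 86.0
Step 3: (R*K) * LS = 86.0 * 2.8 = 240.8
Step 4: * C * P = 240.8 * 0.92 * 0.68 = 150.6
Step 5: A = 150.6 t/(ha*yr)

150.6


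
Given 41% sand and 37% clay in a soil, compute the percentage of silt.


Step 1: sand + silt + clay = 100%
Step 2: silt = 100 - sand - clay
Step 3: silt = 100 - 41 - 37
Step 4: silt = 22%

22


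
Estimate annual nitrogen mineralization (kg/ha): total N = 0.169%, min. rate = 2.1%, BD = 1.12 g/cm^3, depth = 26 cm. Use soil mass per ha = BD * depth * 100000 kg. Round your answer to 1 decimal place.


Step 1: Soil mass per ha = BD * depth * 100000 = 1.12 * 26 * 100000 = 2912000 kg
Step 2: Total N pool = soil mass * N%/100 = 2912000 * 0.169/100 = 4921.28 kg/ha
Step 3: N mineralized = N pool * rate%/100 = 4921.28 * 2.1/100 = 103.3 kg/ha/yr

103.3


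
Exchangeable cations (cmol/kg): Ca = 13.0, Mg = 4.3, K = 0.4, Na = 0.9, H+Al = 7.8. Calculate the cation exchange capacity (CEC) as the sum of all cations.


Step 1: CEC = Ca + Mg + K + Na + (H+Al)
Step 2: CEC = 13.0 + 4.3 + 0.4 + 0.9 + 7.8
Step 3: CEC = 26.4 cmol/kg

26.4


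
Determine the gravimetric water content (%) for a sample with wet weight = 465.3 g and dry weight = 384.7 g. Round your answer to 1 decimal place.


Step 1: Water mass = wet - dry = 465.3 - 384.7 = 80.6 g
Step 2: w = 100 * water mass / dry mass
Step 3: w = 100 * 80.6 / 384.7 = 21.0%

21.0


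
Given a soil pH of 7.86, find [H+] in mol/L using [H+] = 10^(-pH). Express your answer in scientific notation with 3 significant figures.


Step 1: [H+] = 10^(-pH)
Step 2: [H+] = 10^(-7.86)
Step 3: [H+] = 1.38e-08 mol/L

1.38e-08


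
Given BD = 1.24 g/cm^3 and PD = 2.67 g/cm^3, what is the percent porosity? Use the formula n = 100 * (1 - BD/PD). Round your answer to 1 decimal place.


Step 1: Formula: n = 100 * (1 - BD / PD)
Step 2: n = 100 * (1 - 1.24 / 2.67)
Step 3: n = 100 * (1 - 0.46442)
Step 4: n = 53.6%

53.6


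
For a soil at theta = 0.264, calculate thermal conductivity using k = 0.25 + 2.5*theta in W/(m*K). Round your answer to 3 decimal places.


Step 1: k = 0.25 + 2.5 * theta
Step 2: k = 0.25 + 2.5 * 0.264
Step 3: k = 0.25 + 0.66
Step 4: k = 0.91 W/(m*K)

0.91


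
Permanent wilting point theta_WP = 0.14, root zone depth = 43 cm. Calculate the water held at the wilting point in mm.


Step 1: Water (mm) = theta_WP * depth * 10
Step 2: Water = 0.14 * 43 * 10
Step 3: Water = 60.2 mm

60.2


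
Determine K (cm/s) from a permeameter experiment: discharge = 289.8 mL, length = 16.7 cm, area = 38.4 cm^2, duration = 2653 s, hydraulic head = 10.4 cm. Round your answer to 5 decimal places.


Step 1: K = Q * L / (A * t * h)
Step 2: Numerator = 289.8 * 16.7 = 4839.66
Step 3: Denominator = 38.4 * 2653 * 10.4 = 1059502.08
Step 4: K = 4839.66 / 1059502.08 = 0.00457 cm/s

0.00457


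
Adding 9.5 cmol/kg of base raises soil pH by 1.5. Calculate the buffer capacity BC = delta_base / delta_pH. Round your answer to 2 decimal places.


Step 1: BC = change in base / change in pH
Step 2: BC = 9.5 / 1.5
Step 3: BC = 6.33 cmol/(kg*pH unit)

6.33


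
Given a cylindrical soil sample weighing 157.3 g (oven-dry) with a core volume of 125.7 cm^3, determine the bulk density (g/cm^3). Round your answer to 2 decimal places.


Step 1: Identify the formula: BD = dry mass / volume
Step 2: Substitute values: BD = 157.3 / 125.7
Step 3: BD = 1.25 g/cm^3

1.25


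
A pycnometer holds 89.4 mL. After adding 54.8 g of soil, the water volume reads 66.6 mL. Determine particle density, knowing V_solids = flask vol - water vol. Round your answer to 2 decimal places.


Step 1: Volume of solids = flask volume - water volume with soil
Step 2: V_solids = 89.4 - 66.6 = 22.8 mL
Step 3: Particle density = mass / V_solids = 54.8 / 22.8 = 2.4 g/cm^3

2.4


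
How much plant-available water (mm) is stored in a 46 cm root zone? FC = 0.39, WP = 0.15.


Step 1: Available water = (FC - WP) * depth * 10
Step 2: AW = (0.39 - 0.15) * 46 * 10
Step 3: AW = 0.24 * 46 * 10
Step 4: AW = 110.4 mm

110.4


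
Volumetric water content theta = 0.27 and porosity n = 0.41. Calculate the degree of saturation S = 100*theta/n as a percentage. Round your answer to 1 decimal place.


Step 1: S = 100 * theta_v / n
Step 2: S = 100 * 0.27 / 0.41
Step 3: S = 65.9%

65.9


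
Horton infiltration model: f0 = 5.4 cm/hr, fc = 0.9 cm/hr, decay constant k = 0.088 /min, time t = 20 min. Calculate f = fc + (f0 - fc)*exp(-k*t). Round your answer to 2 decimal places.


Step 1: f = fc + (f0 - fc) * exp(-k * t)
Step 2: exp(-0.088 * 20) = 0.172045
Step 3: f = 0.9 + (5.4 - 0.9) * 0.172045
Step 4: f = 0.9 + 4.5 * 0.172045
Step 5: f = 1.67 cm/hr

1.67


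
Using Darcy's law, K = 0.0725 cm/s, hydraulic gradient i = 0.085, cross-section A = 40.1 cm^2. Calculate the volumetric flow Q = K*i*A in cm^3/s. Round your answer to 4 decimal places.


Step 1: Apply Darcy's law: Q = K * i * A
Step 2: Q = 0.0725 * 0.085 * 40.1
Step 3: Q = 0.2471 cm^3/s

0.2471


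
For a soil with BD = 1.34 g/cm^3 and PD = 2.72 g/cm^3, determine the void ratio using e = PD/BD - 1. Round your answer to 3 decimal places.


Step 1: e = PD / BD - 1
Step 2: e = 2.72 / 1.34 - 1
Step 3: e = 2.02985 - 1
Step 4: e = 1.03

1.03


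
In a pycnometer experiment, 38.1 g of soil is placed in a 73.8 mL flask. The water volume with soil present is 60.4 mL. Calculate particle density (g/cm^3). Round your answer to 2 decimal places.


Step 1: Volume of solids = flask volume - water volume with soil
Step 2: V_solids = 73.8 - 60.4 = 13.4 mL
Step 3: Particle density = mass / V_solids = 38.1 / 13.4 = 2.84 g/cm^3

2.84


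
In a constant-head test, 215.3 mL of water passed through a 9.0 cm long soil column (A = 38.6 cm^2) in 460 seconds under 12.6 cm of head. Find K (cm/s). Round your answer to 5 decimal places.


Step 1: K = Q * L / (A * t * h)
Step 2: Numerator = 215.3 * 9.0 = 1937.7
Step 3: Denominator = 38.6 * 460 * 12.6 = 223725.6
Step 4: K = 1937.7 / 223725.6 = 0.00866 cm/s

0.00866


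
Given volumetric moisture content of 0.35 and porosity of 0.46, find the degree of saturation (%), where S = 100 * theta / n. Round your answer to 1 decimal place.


Step 1: S = 100 * theta_v / n
Step 2: S = 100 * 0.35 / 0.46
Step 3: S = 76.1%

76.1


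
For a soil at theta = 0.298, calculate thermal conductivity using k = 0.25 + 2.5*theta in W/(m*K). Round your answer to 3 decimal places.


Step 1: k = 0.25 + 2.5 * theta
Step 2: k = 0.25 + 2.5 * 0.298
Step 3: k = 0.25 + 0.745
Step 4: k = 0.995 W/(m*K)

0.995


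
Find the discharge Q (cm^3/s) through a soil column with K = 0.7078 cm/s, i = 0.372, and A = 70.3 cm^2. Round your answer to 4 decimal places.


Step 1: Apply Darcy's law: Q = K * i * A
Step 2: Q = 0.7078 * 0.372 * 70.3
Step 3: Q = 18.5101 cm^3/s

18.5101


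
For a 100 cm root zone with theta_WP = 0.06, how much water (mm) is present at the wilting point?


Step 1: Water (mm) = theta_WP * depth * 10
Step 2: Water = 0.06 * 100 * 10
Step 3: Water = 60.0 mm

60.0


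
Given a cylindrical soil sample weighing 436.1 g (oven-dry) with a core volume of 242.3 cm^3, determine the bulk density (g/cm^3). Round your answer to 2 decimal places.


Step 1: Identify the formula: BD = dry mass / volume
Step 2: Substitute values: BD = 436.1 / 242.3
Step 3: BD = 1.8 g/cm^3

1.8


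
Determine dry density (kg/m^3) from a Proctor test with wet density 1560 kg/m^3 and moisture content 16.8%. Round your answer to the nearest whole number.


Step 1: Dry density = wet density / (1 + w/100)
Step 2: Dry density = 1560 / (1 + 16.8/100)
Step 3: Dry density = 1560 / 1.168
Step 4: Dry density = 1336 kg/m^3

1336


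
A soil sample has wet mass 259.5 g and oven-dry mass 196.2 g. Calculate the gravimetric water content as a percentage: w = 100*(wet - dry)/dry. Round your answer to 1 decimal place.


Step 1: Water mass = wet - dry = 259.5 - 196.2 = 63.3 g
Step 2: w = 100 * water mass / dry mass
Step 3: w = 100 * 63.3 / 196.2 = 32.3%

32.3


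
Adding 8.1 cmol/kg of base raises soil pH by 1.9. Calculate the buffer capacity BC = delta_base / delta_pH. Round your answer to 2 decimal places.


Step 1: BC = change in base / change in pH
Step 2: BC = 8.1 / 1.9
Step 3: BC = 4.26 cmol/(kg*pH unit)

4.26


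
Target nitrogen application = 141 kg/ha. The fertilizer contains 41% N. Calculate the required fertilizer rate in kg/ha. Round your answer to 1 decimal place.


Step 1: Fertilizer rate = target N / (N content / 100)
Step 2: Rate = 141 / (41 / 100)
Step 3: Rate = 141 / 0.41
Step 4: Rate = 343.9 kg/ha

343.9


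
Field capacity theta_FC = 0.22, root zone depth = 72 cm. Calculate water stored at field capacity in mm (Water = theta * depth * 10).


Step 1: Water (mm) = theta_FC * depth (cm) * 10
Step 2: Water = 0.22 * 72 * 10
Step 3: Water = 158.4 mm

158.4


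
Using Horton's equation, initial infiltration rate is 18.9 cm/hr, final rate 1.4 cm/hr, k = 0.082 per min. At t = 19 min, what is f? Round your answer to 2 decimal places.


Step 1: f = fc + (f0 - fc) * exp(-k * t)
Step 2: exp(-0.082 * 19) = 0.210557
Step 3: f = 1.4 + (18.9 - 1.4) * 0.210557
Step 4: f = 1.4 + 17.5 * 0.210557
Step 5: f = 5.08 cm/hr

5.08


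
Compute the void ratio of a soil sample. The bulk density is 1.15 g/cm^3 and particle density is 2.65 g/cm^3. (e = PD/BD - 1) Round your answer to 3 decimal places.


Step 1: e = PD / BD - 1
Step 2: e = 2.65 / 1.15 - 1
Step 3: e = 2.30435 - 1
Step 4: e = 1.304

1.304


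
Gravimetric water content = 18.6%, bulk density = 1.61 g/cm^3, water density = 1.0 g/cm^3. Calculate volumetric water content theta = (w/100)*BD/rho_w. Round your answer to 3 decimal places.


Step 1: theta = (w / 100) * BD / rho_w
Step 2: theta = (18.6 / 100) * 1.61 / 1.0
Step 3: theta = 0.186 * 1.61
Step 4: theta = 0.299

0.299


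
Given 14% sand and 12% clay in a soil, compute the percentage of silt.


Step 1: sand + silt + clay = 100%
Step 2: silt = 100 - sand - clay
Step 3: silt = 100 - 14 - 12
Step 4: silt = 74%

74


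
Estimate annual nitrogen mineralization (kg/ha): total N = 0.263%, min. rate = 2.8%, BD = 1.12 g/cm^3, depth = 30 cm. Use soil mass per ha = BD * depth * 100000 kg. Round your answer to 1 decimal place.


Step 1: Soil mass per ha = BD * depth * 100000 = 1.12 * 30 * 100000 = 3360000 kg
Step 2: Total N pool = soil mass * N%/100 = 3360000 * 0.263/100 = 8836.8 kg/ha
Step 3: N mineralized = N pool * rate%/100 = 8836.8 * 2.8/100 = 247.4 kg/ha/yr

247.4


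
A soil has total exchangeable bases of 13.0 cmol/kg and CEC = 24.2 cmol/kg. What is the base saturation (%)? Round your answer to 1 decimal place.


Step 1: BS = 100 * (sum of bases) / CEC
Step 2: BS = 100 * 13.0 / 24.2
Step 3: BS = 53.7%

53.7


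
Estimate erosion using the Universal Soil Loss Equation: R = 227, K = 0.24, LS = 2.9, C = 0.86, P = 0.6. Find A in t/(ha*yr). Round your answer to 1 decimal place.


Step 1: A = R * K * LS * C * P
Step 2: R * K = 227 * 0.24 = 54.48
Step 3: (R*K) * LS = 54.48 * 2.9 = 157.992
Step 4: * C * P = 157.992 * 0.86 * 0.6 = 81.5
Step 5: A = 81.5 t/(ha*yr)

81.5


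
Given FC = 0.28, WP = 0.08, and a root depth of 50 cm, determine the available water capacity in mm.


Step 1: Available water = (FC - WP) * depth * 10
Step 2: AW = (0.28 - 0.08) * 50 * 10
Step 3: AW = 0.2 * 50 * 10
Step 4: AW = 100.0 mm

100.0


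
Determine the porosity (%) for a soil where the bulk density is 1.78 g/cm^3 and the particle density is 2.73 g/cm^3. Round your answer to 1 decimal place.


Step 1: Formula: n = 100 * (1 - BD / PD)
Step 2: n = 100 * (1 - 1.78 / 2.73)
Step 3: n = 100 * (1 - 0.65201)
Step 4: n = 34.8%

34.8


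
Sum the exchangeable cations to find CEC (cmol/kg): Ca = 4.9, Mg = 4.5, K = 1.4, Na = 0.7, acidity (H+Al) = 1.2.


Step 1: CEC = Ca + Mg + K + Na + (H+Al)
Step 2: CEC = 4.9 + 4.5 + 1.4 + 0.7 + 1.2
Step 3: CEC = 12.7 cmol/kg

12.7


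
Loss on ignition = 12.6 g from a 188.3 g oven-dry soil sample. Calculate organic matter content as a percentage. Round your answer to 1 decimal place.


Step 1: OM% = 100 * LOI / sample mass
Step 2: OM = 100 * 12.6 / 188.3
Step 3: OM = 6.7%

6.7


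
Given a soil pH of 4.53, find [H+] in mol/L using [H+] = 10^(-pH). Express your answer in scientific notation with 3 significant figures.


Step 1: [H+] = 10^(-pH)
Step 2: [H+] = 10^(-4.53)
Step 3: [H+] = 2.95e-05 mol/L

2.95e-05


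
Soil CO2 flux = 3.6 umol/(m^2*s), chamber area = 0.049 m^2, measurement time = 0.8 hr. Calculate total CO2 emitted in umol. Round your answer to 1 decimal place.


Step 1: Convert time to seconds: 0.8 hr * 3600 = 2880.0 s
Step 2: Total = flux * area * time_s
Step 3: Total = 3.6 * 0.049 * 2880.0
Step 4: Total = 508.0 umol

508.0


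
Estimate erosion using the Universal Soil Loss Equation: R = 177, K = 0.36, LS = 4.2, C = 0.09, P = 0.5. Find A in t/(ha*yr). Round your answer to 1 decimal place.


Step 1: A = R * K * LS * C * P
Step 2: R * K = 177 * 0.36 = 63.72
Step 3: (R*K) * LS = 63.72 * 4.2 = 267.624
Step 4: * C * P = 267.624 * 0.09 * 0.5 = 12.0
Step 5: A = 12.0 t/(ha*yr)

12.0


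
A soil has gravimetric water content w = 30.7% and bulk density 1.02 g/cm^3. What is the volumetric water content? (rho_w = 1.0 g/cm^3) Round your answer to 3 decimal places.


Step 1: theta = (w / 100) * BD / rho_w
Step 2: theta = (30.7 / 100) * 1.02 / 1.0
Step 3: theta = 0.307 * 1.02
Step 4: theta = 0.313

0.313


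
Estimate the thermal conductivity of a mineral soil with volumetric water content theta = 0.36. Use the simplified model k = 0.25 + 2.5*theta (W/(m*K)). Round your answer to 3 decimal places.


Step 1: k = 0.25 + 2.5 * theta
Step 2: k = 0.25 + 2.5 * 0.36
Step 3: k = 0.25 + 0.9
Step 4: k = 1.15 W/(m*K)

1.15


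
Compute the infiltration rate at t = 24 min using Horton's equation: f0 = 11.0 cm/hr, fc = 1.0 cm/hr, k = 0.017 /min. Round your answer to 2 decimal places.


Step 1: f = fc + (f0 - fc) * exp(-k * t)
Step 2: exp(-0.017 * 24) = 0.664979
Step 3: f = 1.0 + (11.0 - 1.0) * 0.664979
Step 4: f = 1.0 + 10.0 * 0.664979
Step 5: f = 7.65 cm/hr

7.65


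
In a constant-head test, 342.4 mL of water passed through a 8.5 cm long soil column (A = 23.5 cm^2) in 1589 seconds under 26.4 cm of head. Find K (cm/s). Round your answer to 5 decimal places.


Step 1: K = Q * L / (A * t * h)
Step 2: Numerator = 342.4 * 8.5 = 2910.4
Step 3: Denominator = 23.5 * 1589 * 26.4 = 985815.6
Step 4: K = 2910.4 / 985815.6 = 0.00295 cm/s

0.00295


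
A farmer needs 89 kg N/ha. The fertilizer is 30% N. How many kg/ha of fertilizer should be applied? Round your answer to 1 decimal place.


Step 1: Fertilizer rate = target N / (N content / 100)
Step 2: Rate = 89 / (30 / 100)
Step 3: Rate = 89 / 0.3
Step 4: Rate = 296.7 kg/ha

296.7


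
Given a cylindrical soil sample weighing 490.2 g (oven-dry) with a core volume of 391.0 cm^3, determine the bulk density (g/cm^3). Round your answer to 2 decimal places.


Step 1: Identify the formula: BD = dry mass / volume
Step 2: Substitute values: BD = 490.2 / 391.0
Step 3: BD = 1.25 g/cm^3

1.25


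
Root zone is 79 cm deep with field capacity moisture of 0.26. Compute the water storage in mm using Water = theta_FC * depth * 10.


Step 1: Water (mm) = theta_FC * depth (cm) * 10
Step 2: Water = 0.26 * 79 * 10
Step 3: Water = 205.4 mm

205.4


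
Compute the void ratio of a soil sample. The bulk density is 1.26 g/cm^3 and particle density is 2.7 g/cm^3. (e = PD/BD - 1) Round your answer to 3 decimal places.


Step 1: e = PD / BD - 1
Step 2: e = 2.7 / 1.26 - 1
Step 3: e = 2.14286 - 1
Step 4: e = 1.143

1.143


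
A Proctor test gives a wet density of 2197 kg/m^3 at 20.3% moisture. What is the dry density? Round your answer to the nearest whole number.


Step 1: Dry density = wet density / (1 + w/100)
Step 2: Dry density = 2197 / (1 + 20.3/100)
Step 3: Dry density = 2197 / 1.203
Step 4: Dry density = 1826 kg/m^3

1826


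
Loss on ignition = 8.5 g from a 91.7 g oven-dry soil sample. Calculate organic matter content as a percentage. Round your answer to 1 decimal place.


Step 1: OM% = 100 * LOI / sample mass
Step 2: OM = 100 * 8.5 / 91.7
Step 3: OM = 9.3%

9.3


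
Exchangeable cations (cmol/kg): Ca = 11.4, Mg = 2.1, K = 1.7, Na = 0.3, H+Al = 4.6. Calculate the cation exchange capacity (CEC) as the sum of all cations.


Step 1: CEC = Ca + Mg + K + Na + (H+Al)
Step 2: CEC = 11.4 + 2.1 + 1.7 + 0.3 + 4.6
Step 3: CEC = 20.1 cmol/kg

20.1


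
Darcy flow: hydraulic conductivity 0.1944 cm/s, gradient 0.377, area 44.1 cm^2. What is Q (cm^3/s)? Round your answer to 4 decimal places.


Step 1: Apply Darcy's law: Q = K * i * A
Step 2: Q = 0.1944 * 0.377 * 44.1
Step 3: Q = 3.232 cm^3/s

3.232


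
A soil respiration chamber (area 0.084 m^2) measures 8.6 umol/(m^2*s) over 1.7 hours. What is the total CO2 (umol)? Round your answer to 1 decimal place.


Step 1: Convert time to seconds: 1.7 hr * 3600 = 6120.0 s
Step 2: Total = flux * area * time_s
Step 3: Total = 8.6 * 0.084 * 6120.0
Step 4: Total = 4421.1 umol

4421.1


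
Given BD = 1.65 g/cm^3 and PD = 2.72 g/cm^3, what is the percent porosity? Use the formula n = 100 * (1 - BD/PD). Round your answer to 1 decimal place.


Step 1: Formula: n = 100 * (1 - BD / PD)
Step 2: n = 100 * (1 - 1.65 / 2.72)
Step 3: n = 100 * (1 - 0.60662)
Step 4: n = 39.3%

39.3


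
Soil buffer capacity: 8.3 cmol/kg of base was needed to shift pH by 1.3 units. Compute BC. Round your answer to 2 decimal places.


Step 1: BC = change in base / change in pH
Step 2: BC = 8.3 / 1.3
Step 3: BC = 6.38 cmol/(kg*pH unit)

6.38


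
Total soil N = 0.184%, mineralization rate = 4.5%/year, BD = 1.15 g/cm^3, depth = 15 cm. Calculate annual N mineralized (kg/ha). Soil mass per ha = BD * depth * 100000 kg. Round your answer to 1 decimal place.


Step 1: Soil mass per ha = BD * depth * 100000 = 1.15 * 15 * 100000 = 1725000 kg
Step 2: Total N pool = soil mass * N%/100 = 1725000 * 0.184/100 = 3174.0 kg/ha
Step 3: N mineralized = N pool * rate%/100 = 3174.0 * 4.5/100 = 142.8 kg/ha/yr

142.8


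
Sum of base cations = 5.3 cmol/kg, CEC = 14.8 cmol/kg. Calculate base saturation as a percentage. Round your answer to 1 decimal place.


Step 1: BS = 100 * (sum of bases) / CEC
Step 2: BS = 100 * 5.3 / 14.8
Step 3: BS = 35.8%

35.8


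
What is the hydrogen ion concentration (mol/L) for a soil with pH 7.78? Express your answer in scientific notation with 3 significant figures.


Step 1: [H+] = 10^(-pH)
Step 2: [H+] = 10^(-7.78)
Step 3: [H+] = 1.66e-08 mol/L

1.66e-08


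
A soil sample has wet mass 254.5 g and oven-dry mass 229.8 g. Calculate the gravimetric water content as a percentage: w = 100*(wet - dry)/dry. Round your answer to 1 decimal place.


Step 1: Water mass = wet - dry = 254.5 - 229.8 = 24.7 g
Step 2: w = 100 * water mass / dry mass
Step 3: w = 100 * 24.7 / 229.8 = 10.7%

10.7


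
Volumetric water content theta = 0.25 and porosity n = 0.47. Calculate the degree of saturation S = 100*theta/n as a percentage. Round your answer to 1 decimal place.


Step 1: S = 100 * theta_v / n
Step 2: S = 100 * 0.25 / 0.47
Step 3: S = 53.2%

53.2


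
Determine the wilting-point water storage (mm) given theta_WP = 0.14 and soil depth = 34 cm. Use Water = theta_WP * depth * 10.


Step 1: Water (mm) = theta_WP * depth * 10
Step 2: Water = 0.14 * 34 * 10
Step 3: Water = 47.6 mm

47.6


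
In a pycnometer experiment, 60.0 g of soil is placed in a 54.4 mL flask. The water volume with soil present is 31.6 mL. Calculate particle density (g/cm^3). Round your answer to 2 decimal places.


Step 1: Volume of solids = flask volume - water volume with soil
Step 2: V_solids = 54.4 - 31.6 = 22.8 mL
Step 3: Particle density = mass / V_solids = 60.0 / 22.8 = 2.63 g/cm^3

2.63


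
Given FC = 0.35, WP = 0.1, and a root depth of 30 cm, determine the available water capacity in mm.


Step 1: Available water = (FC - WP) * depth * 10
Step 2: AW = (0.35 - 0.1) * 30 * 10
Step 3: AW = 0.25 * 30 * 10
Step 4: AW = 75.0 mm

75.0


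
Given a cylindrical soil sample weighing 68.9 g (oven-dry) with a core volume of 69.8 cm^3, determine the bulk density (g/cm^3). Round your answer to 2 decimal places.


Step 1: Identify the formula: BD = dry mass / volume
Step 2: Substitute values: BD = 68.9 / 69.8
Step 3: BD = 0.99 g/cm^3

0.99


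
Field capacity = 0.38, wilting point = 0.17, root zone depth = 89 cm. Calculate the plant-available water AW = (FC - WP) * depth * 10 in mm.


Step 1: Available water = (FC - WP) * depth * 10
Step 2: AW = (0.38 - 0.17) * 89 * 10
Step 3: AW = 0.21 * 89 * 10
Step 4: AW = 186.9 mm

186.9


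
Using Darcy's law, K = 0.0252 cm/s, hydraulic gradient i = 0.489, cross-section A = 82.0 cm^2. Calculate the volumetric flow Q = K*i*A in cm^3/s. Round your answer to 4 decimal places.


Step 1: Apply Darcy's law: Q = K * i * A
Step 2: Q = 0.0252 * 0.489 * 82.0
Step 3: Q = 1.0105 cm^3/s

1.0105


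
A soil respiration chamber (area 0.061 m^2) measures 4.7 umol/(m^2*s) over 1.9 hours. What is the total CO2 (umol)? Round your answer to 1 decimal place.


Step 1: Convert time to seconds: 1.9 hr * 3600 = 6840.0 s
Step 2: Total = flux * area * time_s
Step 3: Total = 4.7 * 0.061 * 6840.0
Step 4: Total = 1961.0 umol

1961.0


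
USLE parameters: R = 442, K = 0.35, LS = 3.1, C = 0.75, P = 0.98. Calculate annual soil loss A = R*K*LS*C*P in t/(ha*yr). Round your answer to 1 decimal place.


Step 1: A = R * K * LS * C * P
Step 2: R * K = 442 * 0.35 = 154.7
Step 3: (R*K) * LS = 154.7 * 3.1 = 479.57
Step 4: * C * P = 479.57 * 0.75 * 0.98 = 352.5
Step 5: A = 352.5 t/(ha*yr)

352.5


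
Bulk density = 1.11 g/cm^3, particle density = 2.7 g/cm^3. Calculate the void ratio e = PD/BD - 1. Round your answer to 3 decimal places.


Step 1: e = PD / BD - 1
Step 2: e = 2.7 / 1.11 - 1
Step 3: e = 2.43243 - 1
Step 4: e = 1.432

1.432


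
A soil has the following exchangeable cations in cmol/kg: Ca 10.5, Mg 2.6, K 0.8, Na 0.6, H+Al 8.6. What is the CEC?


Step 1: CEC = Ca + Mg + K + Na + (H+Al)
Step 2: CEC = 10.5 + 2.6 + 0.8 + 0.6 + 8.6
Step 3: CEC = 23.1 cmol/kg

23.1


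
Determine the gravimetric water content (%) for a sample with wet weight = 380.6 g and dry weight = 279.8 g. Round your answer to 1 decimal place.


Step 1: Water mass = wet - dry = 380.6 - 279.8 = 100.8 g
Step 2: w = 100 * water mass / dry mass
Step 3: w = 100 * 100.8 / 279.8 = 36.0%

36.0


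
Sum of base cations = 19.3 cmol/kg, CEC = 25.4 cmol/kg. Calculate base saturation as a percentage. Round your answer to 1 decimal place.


Step 1: BS = 100 * (sum of bases) / CEC
Step 2: BS = 100 * 19.3 / 25.4
Step 3: BS = 76.0%

76.0


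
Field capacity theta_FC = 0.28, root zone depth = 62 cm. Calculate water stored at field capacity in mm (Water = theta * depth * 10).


Step 1: Water (mm) = theta_FC * depth (cm) * 10
Step 2: Water = 0.28 * 62 * 10
Step 3: Water = 173.6 mm

173.6


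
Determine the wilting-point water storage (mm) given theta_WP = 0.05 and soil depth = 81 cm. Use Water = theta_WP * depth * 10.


Step 1: Water (mm) = theta_WP * depth * 10
Step 2: Water = 0.05 * 81 * 10
Step 3: Water = 40.5 mm

40.5


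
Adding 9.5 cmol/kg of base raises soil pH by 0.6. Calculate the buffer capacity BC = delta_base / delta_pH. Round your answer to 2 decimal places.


Step 1: BC = change in base / change in pH
Step 2: BC = 9.5 / 0.6
Step 3: BC = 15.83 cmol/(kg*pH unit)

15.83


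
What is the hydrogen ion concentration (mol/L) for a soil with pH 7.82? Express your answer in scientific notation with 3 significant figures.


Step 1: [H+] = 10^(-pH)
Step 2: [H+] = 10^(-7.82)
Step 3: [H+] = 1.51e-08 mol/L

1.51e-08


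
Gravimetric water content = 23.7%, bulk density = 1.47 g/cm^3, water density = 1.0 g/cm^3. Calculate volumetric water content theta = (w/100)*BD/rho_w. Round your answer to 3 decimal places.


Step 1: theta = (w / 100) * BD / rho_w
Step 2: theta = (23.7 / 100) * 1.47 / 1.0
Step 3: theta = 0.237 * 1.47
Step 4: theta = 0.348

0.348


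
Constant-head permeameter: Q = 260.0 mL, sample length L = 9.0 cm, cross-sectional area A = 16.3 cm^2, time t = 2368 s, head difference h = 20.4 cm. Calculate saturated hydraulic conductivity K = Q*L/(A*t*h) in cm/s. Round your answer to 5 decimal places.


Step 1: K = Q * L / (A * t * h)
Step 2: Numerator = 260.0 * 9.0 = 2340.0
Step 3: Denominator = 16.3 * 2368 * 20.4 = 787407.36
Step 4: K = 2340.0 / 787407.36 = 0.00297 cm/s

0.00297


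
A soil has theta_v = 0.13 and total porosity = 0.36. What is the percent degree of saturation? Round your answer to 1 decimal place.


Step 1: S = 100 * theta_v / n
Step 2: S = 100 * 0.13 / 0.36
Step 3: S = 36.1%

36.1


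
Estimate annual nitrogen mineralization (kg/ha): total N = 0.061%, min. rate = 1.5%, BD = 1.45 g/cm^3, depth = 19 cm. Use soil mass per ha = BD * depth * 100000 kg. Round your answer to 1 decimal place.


Step 1: Soil mass per ha = BD * depth * 100000 = 1.45 * 19 * 100000 = 2755000 kg
Step 2: Total N pool = soil mass * N%/100 = 2755000 * 0.061/100 = 1680.55 kg/ha
Step 3: N mineralized = N pool * rate%/100 = 1680.55 * 1.5/100 = 25.2 kg/ha/yr

25.2


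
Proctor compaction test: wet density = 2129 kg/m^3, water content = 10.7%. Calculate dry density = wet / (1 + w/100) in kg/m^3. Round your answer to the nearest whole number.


Step 1: Dry density = wet density / (1 + w/100)
Step 2: Dry density = 2129 / (1 + 10.7/100)
Step 3: Dry density = 2129 / 1.107
Step 4: Dry density = 1923 kg/m^3

1923


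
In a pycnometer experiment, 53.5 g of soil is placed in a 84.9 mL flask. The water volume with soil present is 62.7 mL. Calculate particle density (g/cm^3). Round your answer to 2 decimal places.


Step 1: Volume of solids = flask volume - water volume with soil
Step 2: V_solids = 84.9 - 62.7 = 22.2 mL
Step 3: Particle density = mass / V_solids = 53.5 / 22.2 = 2.41 g/cm^3

2.41


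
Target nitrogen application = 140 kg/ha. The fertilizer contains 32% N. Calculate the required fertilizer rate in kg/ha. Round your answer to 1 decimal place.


Step 1: Fertilizer rate = target N / (N content / 100)
Step 2: Rate = 140 / (32 / 100)
Step 3: Rate = 140 / 0.32
Step 4: Rate = 437.5 kg/ha

437.5


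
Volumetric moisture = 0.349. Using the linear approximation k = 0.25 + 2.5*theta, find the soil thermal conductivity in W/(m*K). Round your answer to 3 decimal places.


Step 1: k = 0.25 + 2.5 * theta
Step 2: k = 0.25 + 2.5 * 0.349
Step 3: k = 0.25 + 0.873
Step 4: k = 1.123 W/(m*K)

1.123


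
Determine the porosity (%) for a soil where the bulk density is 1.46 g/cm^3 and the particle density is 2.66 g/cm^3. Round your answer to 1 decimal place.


Step 1: Formula: n = 100 * (1 - BD / PD)
Step 2: n = 100 * (1 - 1.46 / 2.66)
Step 3: n = 100 * (1 - 0.54887)
Step 4: n = 45.1%

45.1


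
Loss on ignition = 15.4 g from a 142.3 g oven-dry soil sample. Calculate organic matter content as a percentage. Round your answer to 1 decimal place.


Step 1: OM% = 100 * LOI / sample mass
Step 2: OM = 100 * 15.4 / 142.3
Step 3: OM = 10.8%

10.8


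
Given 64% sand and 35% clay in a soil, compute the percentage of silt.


Step 1: sand + silt + clay = 100%
Step 2: silt = 100 - sand - clay
Step 3: silt = 100 - 64 - 35
Step 4: silt = 1%

1


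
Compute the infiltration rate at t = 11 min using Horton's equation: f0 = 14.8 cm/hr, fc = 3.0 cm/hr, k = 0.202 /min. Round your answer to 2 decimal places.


Step 1: f = fc + (f0 - fc) * exp(-k * t)
Step 2: exp(-0.202 * 11) = 0.108392
Step 3: f = 3.0 + (14.8 - 3.0) * 0.108392
Step 4: f = 3.0 + 11.8 * 0.108392
Step 5: f = 4.28 cm/hr

4.28


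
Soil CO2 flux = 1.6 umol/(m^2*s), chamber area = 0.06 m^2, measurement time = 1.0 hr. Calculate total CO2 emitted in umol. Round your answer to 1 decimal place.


Step 1: Convert time to seconds: 1.0 hr * 3600 = 3600.0 s
Step 2: Total = flux * area * time_s
Step 3: Total = 1.6 * 0.06 * 3600.0
Step 4: Total = 345.6 umol

345.6


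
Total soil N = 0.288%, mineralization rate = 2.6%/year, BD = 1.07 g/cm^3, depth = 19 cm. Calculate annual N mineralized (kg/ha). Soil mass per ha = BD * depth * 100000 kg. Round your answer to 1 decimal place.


Step 1: Soil mass per ha = BD * depth * 100000 = 1.07 * 19 * 100000 = 2033000 kg
Step 2: Total N pool = soil mass * N%/100 = 2033000 * 0.288/100 = 5855.04 kg/ha
Step 3: N mineralized = N pool * rate%/100 = 5855.04 * 2.6/100 = 152.2 kg/ha/yr

152.2


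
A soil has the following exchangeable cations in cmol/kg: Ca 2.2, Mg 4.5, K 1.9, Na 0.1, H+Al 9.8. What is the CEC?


Step 1: CEC = Ca + Mg + K + Na + (H+Al)
Step 2: CEC = 2.2 + 4.5 + 1.9 + 0.1 + 9.8
Step 3: CEC = 18.5 cmol/kg

18.5


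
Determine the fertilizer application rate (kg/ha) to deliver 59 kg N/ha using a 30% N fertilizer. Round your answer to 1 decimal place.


Step 1: Fertilizer rate = target N / (N content / 100)
Step 2: Rate = 59 / (30 / 100)
Step 3: Rate = 59 / 0.3
Step 4: Rate = 196.7 kg/ha

196.7


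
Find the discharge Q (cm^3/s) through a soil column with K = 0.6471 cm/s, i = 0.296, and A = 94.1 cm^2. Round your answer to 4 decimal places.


Step 1: Apply Darcy's law: Q = K * i * A
Step 2: Q = 0.6471 * 0.296 * 94.1
Step 3: Q = 18.0241 cm^3/s

18.0241


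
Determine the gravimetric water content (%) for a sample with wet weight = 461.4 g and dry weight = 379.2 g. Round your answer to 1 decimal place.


Step 1: Water mass = wet - dry = 461.4 - 379.2 = 82.2 g
Step 2: w = 100 * water mass / dry mass
Step 3: w = 100 * 82.2 / 379.2 = 21.7%

21.7


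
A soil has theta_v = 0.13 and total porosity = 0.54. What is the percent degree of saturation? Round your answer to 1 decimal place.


Step 1: S = 100 * theta_v / n
Step 2: S = 100 * 0.13 / 0.54
Step 3: S = 24.1%

24.1


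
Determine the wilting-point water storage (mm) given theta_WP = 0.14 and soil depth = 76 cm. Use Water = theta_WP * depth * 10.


Step 1: Water (mm) = theta_WP * depth * 10
Step 2: Water = 0.14 * 76 * 10
Step 3: Water = 106.4 mm

106.4


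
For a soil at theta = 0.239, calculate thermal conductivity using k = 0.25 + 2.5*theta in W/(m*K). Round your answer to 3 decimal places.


Step 1: k = 0.25 + 2.5 * theta
Step 2: k = 0.25 + 2.5 * 0.239
Step 3: k = 0.25 + 0.598
Step 4: k = 0.848 W/(m*K)

0.848


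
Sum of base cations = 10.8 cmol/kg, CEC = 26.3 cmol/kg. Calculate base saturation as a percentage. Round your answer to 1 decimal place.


Step 1: BS = 100 * (sum of bases) / CEC
Step 2: BS = 100 * 10.8 / 26.3
Step 3: BS = 41.1%

41.1
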